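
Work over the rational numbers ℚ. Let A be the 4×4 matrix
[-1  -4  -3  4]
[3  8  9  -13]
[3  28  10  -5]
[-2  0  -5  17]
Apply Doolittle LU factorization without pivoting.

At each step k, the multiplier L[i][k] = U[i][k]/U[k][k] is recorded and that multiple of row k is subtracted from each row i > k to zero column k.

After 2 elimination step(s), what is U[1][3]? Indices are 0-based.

U[1][3] = -1

Step 1: pivot at (0,0) is -1.
  row1 ← row1 − (-3)·row0  ⇒  L[1][0]=-3, U row1=(0, -4, 0, -1)
  row2 ← row2 − (-3)·row0  ⇒  L[2][0]=-3, U row2=(0, 16, 1, 7)
  row3 ← row3 − (2)·row0  ⇒  L[3][0]=2, U row3=(0, 8, 1, 9)
Step 2: pivot at (1,1) is -4.
  row2 ← row2 − (-4)·row1  ⇒  L[2][1]=-4, U row2=(0, 0, 1, 3)
  row3 ← row3 − (-2)·row1  ⇒  L[3][1]=-2, U row3=(0, 0, 1, 7)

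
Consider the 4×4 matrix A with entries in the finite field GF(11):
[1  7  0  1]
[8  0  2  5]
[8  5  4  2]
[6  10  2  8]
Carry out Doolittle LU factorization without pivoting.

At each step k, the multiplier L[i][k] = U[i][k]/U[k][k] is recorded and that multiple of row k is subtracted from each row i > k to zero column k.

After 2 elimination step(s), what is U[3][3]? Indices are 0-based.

U[3][3] = 10

Step 1: pivot at (0,0) is 1.
  row1 ← row1 − (8)·row0  ⇒  L[1][0]=8, U row1=(0, 10, 2, 8)
  row2 ← row2 − (8)·row0  ⇒  L[2][0]=8, U row2=(0, 4, 4, 5)
  row3 ← row3 − (6)·row0  ⇒  L[3][0]=6, U row3=(0, 1, 2, 2)
Step 2: pivot at (1,1) is 10.
  row2 ← row2 − (7)·row1  ⇒  L[2][1]=7, U row2=(0, 0, 1, 4)
  row3 ← row3 − (10)·row1  ⇒  L[3][1]=10, U row3=(0, 0, 4, 10)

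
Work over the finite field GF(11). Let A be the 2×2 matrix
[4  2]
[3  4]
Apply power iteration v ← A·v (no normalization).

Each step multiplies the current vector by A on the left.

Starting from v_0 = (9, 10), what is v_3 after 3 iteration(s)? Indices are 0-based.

v_0 = (9, 10).
v_1 = A·v_0 = (1, 1).
v_2 = A·v_1 = (6, 7).
v_3 = A·v_2 = (5, 2).

v_3 = (5, 2)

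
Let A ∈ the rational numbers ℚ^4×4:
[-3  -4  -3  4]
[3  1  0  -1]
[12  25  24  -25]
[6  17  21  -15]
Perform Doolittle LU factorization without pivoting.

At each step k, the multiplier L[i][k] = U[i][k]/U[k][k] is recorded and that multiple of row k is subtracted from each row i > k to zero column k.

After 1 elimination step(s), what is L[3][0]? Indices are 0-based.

L[3][0] = -2

k=0: U[0][0]=-3
  eliminate (1,0): mult=-1, new row 1: (0, -3, -3, 3); set L[1][0]=-1
  eliminate (2,0): mult=-4, new row 2: (0, 9, 12, -9); set L[2][0]=-4
  eliminate (3,0): mult=-2, new row 3: (0, 9, 15, -7); set L[3][0]=-2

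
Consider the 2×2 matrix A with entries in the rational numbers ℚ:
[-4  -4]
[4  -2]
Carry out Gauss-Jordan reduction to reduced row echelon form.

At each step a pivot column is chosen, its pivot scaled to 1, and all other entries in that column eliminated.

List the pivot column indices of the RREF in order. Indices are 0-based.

pivot columns: 0, 1

pivot(0,0)=-4: scale R0 → (1, 1)
  clear (1,0): R1 −= (4)R0 → (0, -6)
pivot(1,1)=-6: scale R1 → (0, 1)
  clear (0,1): R0 −= (1)R1 → (1, 0)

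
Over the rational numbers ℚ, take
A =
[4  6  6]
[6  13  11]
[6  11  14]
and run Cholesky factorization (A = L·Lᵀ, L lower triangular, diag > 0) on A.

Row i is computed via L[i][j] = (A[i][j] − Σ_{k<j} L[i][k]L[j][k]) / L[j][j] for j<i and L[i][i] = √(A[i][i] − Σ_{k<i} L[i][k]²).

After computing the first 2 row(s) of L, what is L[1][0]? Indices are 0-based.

L[1][0] = 3

Step 1: L[0][0] = √(4) = 2.
  L[1][0] = (6) / L[0][0] = 3.
Step 2: L[1][1] = √(4) = 2.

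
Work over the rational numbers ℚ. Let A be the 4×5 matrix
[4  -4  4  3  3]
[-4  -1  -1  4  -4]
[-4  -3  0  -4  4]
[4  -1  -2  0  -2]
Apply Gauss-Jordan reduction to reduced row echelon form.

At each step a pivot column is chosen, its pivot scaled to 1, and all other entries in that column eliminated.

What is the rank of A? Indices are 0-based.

pivot(0,0)=4: scale R0 → (1, -1, 1, 3/4, 3/4)
  clear (1,0): R1 −= (-4)R0 → (0, -5, 3, 7, -1)
  clear (2,0): R2 −= (-4)R0 → (0, -7, 4, -1, 7)
  clear (3,0): R3 −= (4)R0 → (0, 3, -6, -3, -5)
pivot(1,1)=-5: scale R1 → (0, 1, -3/5, -7/5, 1/5)
  clear (0,1): R0 −= (-1)R1 → (1, 0, 2/5, -13/20, 19/20)
  clear (2,1): R2 −= (-7)R1 → (0, 0, -1/5, -54/5, 42/5)
  clear (3,1): R3 −= (3)R1 → (0, 0, -21/5, 6/5, -28/5)
pivot(2,2)=-1/5: scale R2 → (0, 0, 1, 54, -42)
  clear (0,2): R0 −= (2/5)R2 → (1, 0, 0, -89/4, 71/4)
  clear (1,2): R1 −= (-3/5)R2 → (0, 1, 0, 31, -25)
  clear (3,2): R3 −= (-21/5)R2 → (0, 0, 0, 228, -182)
pivot(3,3)=228: scale R3 → (0, 0, 0, 1, -91/114)
  clear (0,3): R0 −= (-89/4)R3 → (1, 0, 0, 0, -5/456)
  clear (1,3): R1 −= (31)R3 → (0, 1, 0, 0, -29/114)
  clear (2,3): R2 −= (54)R3 → (0, 0, 1, 0, 21/19)

rank = 4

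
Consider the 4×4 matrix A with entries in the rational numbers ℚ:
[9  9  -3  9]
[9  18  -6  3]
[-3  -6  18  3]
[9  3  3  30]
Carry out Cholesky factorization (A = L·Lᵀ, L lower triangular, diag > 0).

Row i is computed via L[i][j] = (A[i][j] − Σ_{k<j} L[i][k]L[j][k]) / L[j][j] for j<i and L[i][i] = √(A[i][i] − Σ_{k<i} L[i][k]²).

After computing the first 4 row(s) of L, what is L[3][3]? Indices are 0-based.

Step 1: L[0][0] = √(9) = 3.
  L[1][0] = (9) / L[0][0] = 3.
Step 2: L[1][1] = √(9) = 3.
  L[2][0] = (-3) / L[0][0] = -1.
  L[2][1] = (-3) / L[1][1] = -1.
Step 3: L[2][2] = √(16) = 4.
  L[3][0] = (9) / L[0][0] = 3.
  L[3][1] = (-6) / L[1][1] = -2.
  L[3][2] = (4) / L[2][2] = 1.
Step 4: L[3][3] = √(16) = 4.

L[3][3] = 4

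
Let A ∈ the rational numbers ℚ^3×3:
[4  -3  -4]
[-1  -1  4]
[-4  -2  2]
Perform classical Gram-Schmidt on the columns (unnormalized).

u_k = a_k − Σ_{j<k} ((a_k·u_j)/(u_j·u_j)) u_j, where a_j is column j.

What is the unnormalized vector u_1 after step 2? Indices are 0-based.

Step 1: u_0 = a_0 = (4, -1, -4).
Step 2: u_1 = a_1 − (-1/11)·u_0 = (-29/11, -12/11, -26/11).

u_1 = (-29/11, -12/11, -26/11)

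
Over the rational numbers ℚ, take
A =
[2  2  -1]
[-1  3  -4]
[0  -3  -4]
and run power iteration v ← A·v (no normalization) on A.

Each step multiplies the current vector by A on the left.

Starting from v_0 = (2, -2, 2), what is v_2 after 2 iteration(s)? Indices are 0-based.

v_0 = (2, -2, 2).
v_1 = A·v_0 = (-2, -16, -2).
v_2 = A·v_1 = (-34, -38, 56).

v_2 = (-34, -38, 56)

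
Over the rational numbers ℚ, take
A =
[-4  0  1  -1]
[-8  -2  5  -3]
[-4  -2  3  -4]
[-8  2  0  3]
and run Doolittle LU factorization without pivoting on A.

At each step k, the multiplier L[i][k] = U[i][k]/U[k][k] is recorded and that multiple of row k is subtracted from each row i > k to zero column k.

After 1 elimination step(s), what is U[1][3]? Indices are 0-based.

k=0: U[0][0]=-4
  eliminate (1,0): mult=2, new row 1: (0, -2, 3, -1); set L[1][0]=2
  eliminate (2,0): mult=1, new row 2: (0, -2, 2, -3); set L[2][0]=1
  eliminate (3,0): mult=2, new row 3: (0, 2, -2, 5); set L[3][0]=2

U[1][3] = -1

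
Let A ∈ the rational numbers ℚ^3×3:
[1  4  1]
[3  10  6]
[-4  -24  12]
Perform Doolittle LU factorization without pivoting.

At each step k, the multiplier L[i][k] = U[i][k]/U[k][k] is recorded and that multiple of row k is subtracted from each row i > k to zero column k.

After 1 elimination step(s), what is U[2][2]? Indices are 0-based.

k=0: U[0][0]=1
  eliminate (1,0): mult=3, new row 1: (0, -2, 3); set L[1][0]=3
  eliminate (2,0): mult=-4, new row 2: (0, -8, 16); set L[2][0]=-4

U[2][2] = 16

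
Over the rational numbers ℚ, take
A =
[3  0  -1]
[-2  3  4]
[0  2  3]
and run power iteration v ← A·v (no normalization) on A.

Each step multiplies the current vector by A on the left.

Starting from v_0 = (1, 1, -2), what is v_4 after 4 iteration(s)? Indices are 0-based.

v_4 = (421, -1703, -1082)

v_0 = (1, 1, -2).
v_1 = A·v_0 = (5, -7, -4).
v_2 = A·v_1 = (19, -47, -26).
v_3 = A·v_2 = (83, -283, -172).
v_4 = A·v_3 = (421, -1703, -1082).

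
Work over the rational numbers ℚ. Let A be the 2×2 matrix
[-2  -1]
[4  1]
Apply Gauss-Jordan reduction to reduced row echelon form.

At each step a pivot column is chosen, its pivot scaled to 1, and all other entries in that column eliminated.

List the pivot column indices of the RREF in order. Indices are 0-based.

pivot columns: 0, 1

step 1: normalize row 0 (÷-2) = (1, 1/2)
  row 1: subtract 4×row0 = (0, -1)
step 2: normalize row 1 (÷-1) = (0, 1)
  row 0: subtract 1/2×row1 = (1, 0)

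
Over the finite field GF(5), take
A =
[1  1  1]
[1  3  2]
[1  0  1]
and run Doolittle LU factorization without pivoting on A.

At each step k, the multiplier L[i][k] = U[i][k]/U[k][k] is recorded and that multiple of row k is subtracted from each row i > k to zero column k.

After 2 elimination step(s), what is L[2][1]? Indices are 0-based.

L[2][1] = 2

k=0: U[0][0]=1
  eliminate (1,0): mult=1, new row 1: (0, 2, 1); set L[1][0]=1
  eliminate (2,0): mult=1, new row 2: (0, 4, 0); set L[2][0]=1
k=1: U[1][1]=2
  eliminate (2,1): mult=2, new row 2: (0, 0, 3); set L[2][1]=2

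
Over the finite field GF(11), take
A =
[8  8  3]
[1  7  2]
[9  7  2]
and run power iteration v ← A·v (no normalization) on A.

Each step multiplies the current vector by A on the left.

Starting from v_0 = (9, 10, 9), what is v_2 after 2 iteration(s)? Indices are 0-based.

v_2 = (9, 8, 10)

v_0 = (9, 10, 9).
v_1 = A·v_0 = (3, 9, 4).
v_2 = A·v_1 = (9, 8, 10).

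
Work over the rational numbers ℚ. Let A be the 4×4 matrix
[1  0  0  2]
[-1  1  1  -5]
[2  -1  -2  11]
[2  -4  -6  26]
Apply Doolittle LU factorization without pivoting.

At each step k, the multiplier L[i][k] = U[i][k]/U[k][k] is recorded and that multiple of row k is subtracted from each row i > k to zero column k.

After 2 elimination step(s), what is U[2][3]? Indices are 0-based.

U[2][3] = 4

Step 1: pivot at (0,0) is 1.
  row1 ← row1 − (-1)·row0  ⇒  L[1][0]=-1, U row1=(0, 1, 1, -3)
  row2 ← row2 − (2)·row0  ⇒  L[2][0]=2, U row2=(0, -1, -2, 7)
  row3 ← row3 − (2)·row0  ⇒  L[3][0]=2, U row3=(0, -4, -6, 22)
Step 2: pivot at (1,1) is 1.
  row2 ← row2 − (-1)·row1  ⇒  L[2][1]=-1, U row2=(0, 0, -1, 4)
  row3 ← row3 − (-4)·row1  ⇒  L[3][1]=-4, U row3=(0, 0, -2, 10)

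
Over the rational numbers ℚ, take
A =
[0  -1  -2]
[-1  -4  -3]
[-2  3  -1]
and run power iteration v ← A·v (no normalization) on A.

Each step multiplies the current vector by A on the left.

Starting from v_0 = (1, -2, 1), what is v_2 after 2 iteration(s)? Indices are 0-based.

v_2 = (14, 11, 21)

v_0 = (1, -2, 1).
v_1 = A·v_0 = (0, 4, -9).
v_2 = A·v_1 = (14, 11, 21).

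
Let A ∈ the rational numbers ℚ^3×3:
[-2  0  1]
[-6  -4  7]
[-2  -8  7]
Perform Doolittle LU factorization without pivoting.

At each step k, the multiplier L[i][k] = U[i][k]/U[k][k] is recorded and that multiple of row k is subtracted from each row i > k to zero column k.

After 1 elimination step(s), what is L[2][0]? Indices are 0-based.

k=0: U[0][0]=-2
  eliminate (1,0): mult=3, new row 1: (0, -4, 4); set L[1][0]=3
  eliminate (2,0): mult=1, new row 2: (0, -8, 6); set L[2][0]=1

L[2][0] = 1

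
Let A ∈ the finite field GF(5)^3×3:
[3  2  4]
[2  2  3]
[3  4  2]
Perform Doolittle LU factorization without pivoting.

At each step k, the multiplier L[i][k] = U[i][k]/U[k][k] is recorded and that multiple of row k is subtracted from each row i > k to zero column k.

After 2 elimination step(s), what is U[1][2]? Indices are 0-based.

[col 0] pivot 3
  R1 -= 4*R0 → (0, 4, 2)  (L[1][0] := 4)
  R2 -= 1*R0 → (0, 2, 3)  (L[2][0] := 1)
[col 1] pivot 4
  R2 -= 3*R1 → (0, 0, 2)  (L[2][1] := 3)

U[1][2] = 2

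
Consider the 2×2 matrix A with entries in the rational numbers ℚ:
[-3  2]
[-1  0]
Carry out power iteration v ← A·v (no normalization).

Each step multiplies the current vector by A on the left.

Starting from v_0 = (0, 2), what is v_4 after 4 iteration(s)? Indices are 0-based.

v_0 = (0, 2).
v_1 = A·v_0 = (4, 0).
v_2 = A·v_1 = (-12, -4).
v_3 = A·v_2 = (28, 12).
v_4 = A·v_3 = (-60, -28).

v_4 = (-60, -28)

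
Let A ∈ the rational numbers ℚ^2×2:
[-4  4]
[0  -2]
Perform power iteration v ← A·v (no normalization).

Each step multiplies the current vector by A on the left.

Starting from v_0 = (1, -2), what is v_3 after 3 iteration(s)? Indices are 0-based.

v_0 = (1, -2).
v_1 = A·v_0 = (-12, 4).
v_2 = A·v_1 = (64, -8).
v_3 = A·v_2 = (-288, 16).

v_3 = (-288, 16)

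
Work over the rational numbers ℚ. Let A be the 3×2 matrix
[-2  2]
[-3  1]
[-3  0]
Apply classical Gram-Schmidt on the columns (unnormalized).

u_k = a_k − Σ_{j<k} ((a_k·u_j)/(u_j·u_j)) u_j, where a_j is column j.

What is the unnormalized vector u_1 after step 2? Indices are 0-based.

Step 1: u_0 = a_0 = (-2, -3, -3).
Step 2: u_1 = a_1 − (-7/22)·u_0 = (15/11, 1/22, -21/22).

u_1 = (15/11, 1/22, -21/22)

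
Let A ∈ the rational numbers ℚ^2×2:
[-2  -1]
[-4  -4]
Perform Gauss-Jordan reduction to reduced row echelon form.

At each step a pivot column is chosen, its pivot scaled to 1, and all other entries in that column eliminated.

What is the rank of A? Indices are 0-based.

rank = 2

step 1: normalize row 0 (÷-2) = (1, 1/2)
  row 1: subtract -4×row0 = (0, -2)
step 2: normalize row 1 (÷-2) = (0, 1)
  row 0: subtract 1/2×row1 = (1, 0)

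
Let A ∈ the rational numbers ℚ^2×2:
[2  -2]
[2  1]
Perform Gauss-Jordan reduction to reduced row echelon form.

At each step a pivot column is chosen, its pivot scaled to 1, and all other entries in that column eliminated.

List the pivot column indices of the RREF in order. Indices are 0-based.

pivot columns: 0, 1

step 1: normalize row 0 (÷2) = (1, -1)
  row 1: subtract 2×row0 = (0, 3)
step 2: normalize row 1 (÷3) = (0, 1)
  row 0: subtract -1×row1 = (1, 0)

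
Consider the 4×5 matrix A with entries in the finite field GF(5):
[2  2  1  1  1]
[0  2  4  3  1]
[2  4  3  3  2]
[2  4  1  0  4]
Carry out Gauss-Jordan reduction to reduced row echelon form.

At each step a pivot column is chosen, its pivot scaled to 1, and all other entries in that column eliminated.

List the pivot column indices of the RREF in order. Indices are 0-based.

step 1: normalize row 0 (÷2) = (1, 1, 3, 3, 3)
  row 2: subtract 2×row0 = (0, 2, 2, 2, 1)
  row 3: subtract 2×row0 = (0, 2, 0, 4, 3)
step 2: normalize row 1 (÷2) = (0, 1, 2, 4, 3)
  row 0: subtract 1×row1 = (1, 0, 1, 4, 0)
  row 2: subtract 2×row1 = (0, 0, 3, 4, 0)
  row 3: subtract 2×row1 = (0, 0, 1, 1, 2)
step 3: normalize row 2 (÷3) = (0, 0, 1, 3, 0)
  row 0: subtract 1×row2 = (1, 0, 0, 1, 0)
  row 1: subtract 2×row2 = (0, 1, 0, 3, 3)
  row 3: subtract 1×row2 = (0, 0, 0, 3, 2)
step 4: normalize row 3 (÷3) = (0, 0, 0, 1, 4)
  row 0: subtract 1×row3 = (1, 0, 0, 0, 1)
  row 1: subtract 3×row3 = (0, 1, 0, 0, 1)
  row 2: subtract 3×row3 = (0, 0, 1, 0, 3)

pivot columns: 0, 1, 2, 3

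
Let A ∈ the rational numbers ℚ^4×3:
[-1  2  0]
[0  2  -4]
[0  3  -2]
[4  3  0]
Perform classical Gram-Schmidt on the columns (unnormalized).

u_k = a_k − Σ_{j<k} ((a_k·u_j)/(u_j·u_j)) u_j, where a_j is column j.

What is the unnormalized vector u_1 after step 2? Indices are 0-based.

u_1 = (44/17, 2, 3, 11/17)

Step 1: u_0 = a_0 = (-1, 0, 0, 4).
Step 2: u_1 = a_1 − (10/17)·u_0 = (44/17, 2, 3, 11/17).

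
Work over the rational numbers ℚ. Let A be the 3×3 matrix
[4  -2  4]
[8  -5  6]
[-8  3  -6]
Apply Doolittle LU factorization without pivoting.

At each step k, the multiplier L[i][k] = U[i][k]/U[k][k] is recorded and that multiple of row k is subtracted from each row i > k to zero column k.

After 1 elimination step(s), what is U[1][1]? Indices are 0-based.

U[1][1] = -1

[col 0] pivot 4
  R1 -= 2*R0 → (0, -1, -2)  (L[1][0] := 2)
  R2 -= -2*R0 → (0, -1, 2)  (L[2][0] := -2)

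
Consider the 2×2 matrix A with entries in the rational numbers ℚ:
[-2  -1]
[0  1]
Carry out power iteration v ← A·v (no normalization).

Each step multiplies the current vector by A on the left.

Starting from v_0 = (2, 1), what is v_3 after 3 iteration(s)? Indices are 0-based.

v_0 = (2, 1).
v_1 = A·v_0 = (-5, 1).
v_2 = A·v_1 = (9, 1).
v_3 = A·v_2 = (-19, 1).

v_3 = (-19, 1)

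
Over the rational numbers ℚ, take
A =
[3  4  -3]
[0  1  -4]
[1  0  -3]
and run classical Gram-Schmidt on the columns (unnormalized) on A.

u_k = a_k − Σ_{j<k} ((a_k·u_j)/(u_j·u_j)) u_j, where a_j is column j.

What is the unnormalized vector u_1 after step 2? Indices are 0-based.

Step 1: u_0 = a_0 = (3, 0, 1).
Step 2: u_1 = a_1 − (6/5)·u_0 = (2/5, 1, -6/5).

u_1 = (2/5, 1, -6/5)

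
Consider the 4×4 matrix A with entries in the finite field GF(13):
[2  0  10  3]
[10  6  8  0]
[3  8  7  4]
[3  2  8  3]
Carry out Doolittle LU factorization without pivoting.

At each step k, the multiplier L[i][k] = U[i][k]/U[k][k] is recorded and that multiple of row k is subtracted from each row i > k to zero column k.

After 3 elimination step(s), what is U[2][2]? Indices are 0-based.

[col 0] pivot 2
  R1 -= 5*R0 → (0, 6, 10, 11)  (L[1][0] := 5)
  R2 -= 8*R0 → (0, 8, 5, 6)  (L[2][0] := 8)
  R3 -= 8*R0 → (0, 2, 6, 5)  (L[3][0] := 8)
[col 1] pivot 6
  R2 -= 10*R1 → (0, 0, 9, 0)  (L[2][1] := 10)
  R3 -= 9*R1 → (0, 0, 7, 10)  (L[3][1] := 9)
[col 2] pivot 9
  R3 -= 8*R2 → (0, 0, 0, 10)  (L[3][2] := 8)

U[2][2] = 9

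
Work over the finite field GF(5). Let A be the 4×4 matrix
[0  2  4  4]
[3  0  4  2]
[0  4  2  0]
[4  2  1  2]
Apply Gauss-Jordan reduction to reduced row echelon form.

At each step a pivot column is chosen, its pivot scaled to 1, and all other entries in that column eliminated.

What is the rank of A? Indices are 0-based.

step 1: exchange rows 0,1
step 1: normalize row 0 (÷3) = (1, 0, 3, 4)
  row 3: subtract 4×row0 = (0, 2, 4, 1)
step 2: normalize row 1 (÷2) = (0, 1, 2, 2)
  row 2: subtract 4×row1 = (0, 0, 4, 2)
  row 3: subtract 2×row1 = (0, 0, 0, 2)
step 3: normalize row 2 (÷4) = (0, 0, 1, 3)
  row 0: subtract 3×row2 = (1, 0, 0, 0)
  row 1: subtract 2×row2 = (0, 1, 0, 1)
step 4: normalize row 3 (÷2) = (0, 0, 0, 1)
  row 1: subtract 1×row3 = (0, 1, 0, 0)
  row 2: subtract 3×row3 = (0, 0, 1, 0)

rank = 4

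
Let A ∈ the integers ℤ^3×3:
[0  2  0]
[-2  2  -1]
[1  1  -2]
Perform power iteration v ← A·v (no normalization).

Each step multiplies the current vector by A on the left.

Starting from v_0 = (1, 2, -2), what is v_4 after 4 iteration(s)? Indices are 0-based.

v_4 = (-48, -33, -64)

v_0 = (1, 2, -2).
v_1 = A·v_0 = (4, 4, 7).
v_2 = A·v_1 = (8, -7, -6).
v_3 = A·v_2 = (-14, -24, 13).
v_4 = A·v_3 = (-48, -33, -64).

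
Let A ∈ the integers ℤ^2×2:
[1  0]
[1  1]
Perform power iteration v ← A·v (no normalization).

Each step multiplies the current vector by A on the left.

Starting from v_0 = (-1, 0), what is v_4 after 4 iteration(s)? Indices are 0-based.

v_4 = (-1, -4)

v_0 = (-1, 0).
v_1 = A·v_0 = (-1, -1).
v_2 = A·v_1 = (-1, -2).
v_3 = A·v_2 = (-1, -3).
v_4 = A·v_3 = (-1, -4).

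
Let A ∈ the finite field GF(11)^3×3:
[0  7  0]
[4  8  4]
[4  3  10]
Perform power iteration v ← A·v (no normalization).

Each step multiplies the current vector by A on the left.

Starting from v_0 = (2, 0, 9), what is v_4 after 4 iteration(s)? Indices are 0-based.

v_0 = (2, 0, 9).
v_1 = A·v_0 = (0, 0, 10).
v_2 = A·v_1 = (0, 7, 1).
v_3 = A·v_2 = (5, 5, 9).
v_4 = A·v_3 = (2, 8, 4).

v_4 = (2, 8, 4)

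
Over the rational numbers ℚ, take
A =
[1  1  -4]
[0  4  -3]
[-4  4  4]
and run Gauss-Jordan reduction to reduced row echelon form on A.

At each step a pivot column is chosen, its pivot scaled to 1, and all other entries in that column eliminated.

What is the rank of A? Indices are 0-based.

step 1: normalize row 0 (÷1) = (1, 1, -4)
  row 2: subtract -4×row0 = (0, 8, -12)
step 2: normalize row 1 (÷4) = (0, 1, -3/4)
  row 0: subtract 1×row1 = (1, 0, -13/4)
  row 2: subtract 8×row1 = (0, 0, -6)
step 3: normalize row 2 (÷-6) = (0, 0, 1)
  row 0: subtract -13/4×row2 = (1, 0, 0)
  row 1: subtract -3/4×row2 = (0, 1, 0)

rank = 3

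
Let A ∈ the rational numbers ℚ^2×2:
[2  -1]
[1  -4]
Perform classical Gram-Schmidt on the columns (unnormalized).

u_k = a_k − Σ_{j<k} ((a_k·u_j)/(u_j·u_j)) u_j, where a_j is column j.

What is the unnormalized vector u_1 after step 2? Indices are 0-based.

Step 1: u_0 = a_0 = (2, 1).
Step 2: u_1 = a_1 − (-6/5)·u_0 = (7/5, -14/5).

u_1 = (7/5, -14/5)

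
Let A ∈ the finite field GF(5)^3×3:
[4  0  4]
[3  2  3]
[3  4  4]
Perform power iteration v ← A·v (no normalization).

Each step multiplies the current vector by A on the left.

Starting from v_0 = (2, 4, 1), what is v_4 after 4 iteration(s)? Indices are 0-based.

v_4 = (0, 2, 4)

v_0 = (2, 4, 1).
v_1 = A·v_0 = (2, 2, 1).
v_2 = A·v_1 = (2, 3, 3).
v_3 = A·v_2 = (0, 1, 0).
v_4 = A·v_3 = (0, 2, 4).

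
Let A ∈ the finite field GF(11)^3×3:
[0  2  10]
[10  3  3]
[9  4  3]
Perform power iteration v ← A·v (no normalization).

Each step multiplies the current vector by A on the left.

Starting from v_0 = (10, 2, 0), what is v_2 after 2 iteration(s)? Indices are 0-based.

v_2 = (4, 3, 6)

v_0 = (10, 2, 0).
v_1 = A·v_0 = (4, 7, 10).
v_2 = A·v_1 = (4, 3, 6).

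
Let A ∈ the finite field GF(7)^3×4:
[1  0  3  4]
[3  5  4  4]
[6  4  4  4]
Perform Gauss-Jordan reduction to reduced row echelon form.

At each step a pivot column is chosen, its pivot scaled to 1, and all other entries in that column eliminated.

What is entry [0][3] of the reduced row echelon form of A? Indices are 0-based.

[1] R0 /= 1  ⇒  (1, 0, 3, 4)
     R1 -= 3·R0  ⇒  (0, 5, 2, 6)
     R2 -= 6·R0  ⇒  (0, 4, 0, 1)
[2] R1 /= 5  ⇒  (0, 1, 6, 4)
     R2 -= 4·R1  ⇒  (0, 0, 4, 6)
[3] R2 /= 4  ⇒  (0, 0, 1, 5)
     R0 -= 3·R2  ⇒  (1, 0, 0, 3)
     R1 -= 6·R2  ⇒  (0, 1, 0, 2)

M[0][3] = 3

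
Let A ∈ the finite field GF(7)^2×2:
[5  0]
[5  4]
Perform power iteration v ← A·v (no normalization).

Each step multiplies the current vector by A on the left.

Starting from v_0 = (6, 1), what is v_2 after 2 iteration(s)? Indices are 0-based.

v_0 = (6, 1).
v_1 = A·v_0 = (2, 6).
v_2 = A·v_1 = (3, 6).

v_2 = (3, 6)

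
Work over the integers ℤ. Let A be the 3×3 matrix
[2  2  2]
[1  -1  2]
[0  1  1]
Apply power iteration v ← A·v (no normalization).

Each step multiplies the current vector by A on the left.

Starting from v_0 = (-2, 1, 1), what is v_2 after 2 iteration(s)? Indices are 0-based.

v_0 = (-2, 1, 1).
v_1 = A·v_0 = (0, -1, 2).
v_2 = A·v_1 = (2, 5, 1).

v_2 = (2, 5, 1)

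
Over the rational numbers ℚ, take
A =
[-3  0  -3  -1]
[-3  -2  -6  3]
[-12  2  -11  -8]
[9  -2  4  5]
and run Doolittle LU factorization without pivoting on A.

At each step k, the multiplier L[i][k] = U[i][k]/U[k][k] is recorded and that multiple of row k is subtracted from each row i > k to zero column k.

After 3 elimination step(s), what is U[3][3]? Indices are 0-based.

Step 1: pivot at (0,0) is -3.
  row1 ← row1 − (1)·row0  ⇒  L[1][0]=1, U row1=(0, -2, -3, 4)
  row2 ← row2 − (4)·row0  ⇒  L[2][0]=4, U row2=(0, 2, 1, -4)
  row3 ← row3 − (-3)·row0  ⇒  L[3][0]=-3, U row3=(0, -2, -5, 2)
Step 2: pivot at (1,1) is -2.
  row2 ← row2 − (-1)·row1  ⇒  L[2][1]=-1, U row2=(0, 0, -2, 0)
  row3 ← row3 − (1)·row1  ⇒  L[3][1]=1, U row3=(0, 0, -2, -2)
Step 3: pivot at (2,2) is -2.
  row3 ← row3 − (1)·row2  ⇒  L[3][2]=1, U row3=(0, 0, 0, -2)

U[3][3] = -2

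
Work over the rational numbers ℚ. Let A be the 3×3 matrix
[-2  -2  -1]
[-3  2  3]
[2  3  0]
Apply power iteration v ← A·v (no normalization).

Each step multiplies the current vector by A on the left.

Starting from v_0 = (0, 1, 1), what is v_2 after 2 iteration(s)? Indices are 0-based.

v_0 = (0, 1, 1).
v_1 = A·v_0 = (-3, 5, 3).
v_2 = A·v_1 = (-7, 28, 9).

v_2 = (-7, 28, 9)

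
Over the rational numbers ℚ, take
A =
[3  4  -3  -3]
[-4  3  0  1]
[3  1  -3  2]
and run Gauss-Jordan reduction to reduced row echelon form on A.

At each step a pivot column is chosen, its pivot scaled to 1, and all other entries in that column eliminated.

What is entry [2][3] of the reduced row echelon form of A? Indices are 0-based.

[1] R0 /= 3  ⇒  (1, 4/3, -1, -1)
     R1 -= -4·R0  ⇒  (0, 25/3, -4, -3)
     R2 -= 3·R0  ⇒  (0, -3, 0, 5)
[2] R1 /= 25/3  ⇒  (0, 1, -12/25, -9/25)
     R0 -= 4/3·R1  ⇒  (1, 0, -9/25, -13/25)
     R2 -= -3·R1  ⇒  (0, 0, -36/25, 98/25)
[3] R2 /= -36/25  ⇒  (0, 0, 1, -49/18)
     R0 -= -9/25·R2  ⇒  (1, 0, 0, -3/2)
     R1 -= -12/25·R2  ⇒  (0, 1, 0, -5/3)

M[2][3] = -49/18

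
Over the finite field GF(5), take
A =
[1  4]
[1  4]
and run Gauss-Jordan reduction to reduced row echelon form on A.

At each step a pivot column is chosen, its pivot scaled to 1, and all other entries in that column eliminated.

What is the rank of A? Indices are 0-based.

[1] R0 /= 1  ⇒  (1, 4)
     R1 -= 1·R0  ⇒  (0, 0)
column 1 empty below row 1

rank = 1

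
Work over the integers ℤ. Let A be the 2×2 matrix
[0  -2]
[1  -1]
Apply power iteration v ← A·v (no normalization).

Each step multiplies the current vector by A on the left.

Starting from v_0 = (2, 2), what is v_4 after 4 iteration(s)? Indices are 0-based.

v_0 = (2, 2).
v_1 = A·v_0 = (-4, 0).
v_2 = A·v_1 = (0, -4).
v_3 = A·v_2 = (8, 4).
v_4 = A·v_3 = (-8, 4).

v_4 = (-8, 4)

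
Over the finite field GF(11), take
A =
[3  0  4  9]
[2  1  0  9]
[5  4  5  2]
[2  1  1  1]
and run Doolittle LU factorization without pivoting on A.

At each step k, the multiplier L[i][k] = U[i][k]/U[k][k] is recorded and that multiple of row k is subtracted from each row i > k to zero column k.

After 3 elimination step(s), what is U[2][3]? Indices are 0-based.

U[2][3] = 8

[col 0] pivot 3
  R1 -= 8*R0 → (0, 1, 1, 3)  (L[1][0] := 8)
  R2 -= 9*R0 → (0, 4, 2, 9)  (L[2][0] := 9)
  R3 -= 8*R0 → (0, 1, 2, 6)  (L[3][0] := 8)
[col 1] pivot 1
  R2 -= 4*R1 → (0, 0, 9, 8)  (L[2][1] := 4)
  R3 -= 1*R1 → (0, 0, 1, 3)  (L[3][1] := 1)
[col 2] pivot 9
  R3 -= 5*R2 → (0, 0, 0, 7)  (L[3][2] := 5)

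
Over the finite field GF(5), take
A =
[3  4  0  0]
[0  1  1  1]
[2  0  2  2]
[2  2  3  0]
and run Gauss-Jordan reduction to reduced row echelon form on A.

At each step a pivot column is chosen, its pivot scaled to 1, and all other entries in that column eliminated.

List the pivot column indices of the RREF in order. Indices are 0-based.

pivot columns: 0, 1, 2, 3

[1] R0 /= 3  ⇒  (1, 3, 0, 0)
     R2 -= 2·R0  ⇒  (0, 4, 2, 2)
     R3 -= 2·R0  ⇒  (0, 1, 3, 0)
[2] R1 /= 1  ⇒  (0, 1, 1, 1)
     R0 -= 3·R1  ⇒  (1, 0, 2, 2)
     R2 -= 4·R1  ⇒  (0, 0, 3, 3)
     R3 -= 1·R1  ⇒  (0, 0, 2, 4)
[3] R2 /= 3  ⇒  (0, 0, 1, 1)
     R0 -= 2·R2  ⇒  (1, 0, 0, 0)
     R1 -= 1·R2  ⇒  (0, 1, 0, 0)
     R3 -= 2·R2  ⇒  (0, 0, 0, 2)
[4] R3 /= 2  ⇒  (0, 0, 0, 1)
     R2 -= 1·R3  ⇒  (0, 0, 1, 0)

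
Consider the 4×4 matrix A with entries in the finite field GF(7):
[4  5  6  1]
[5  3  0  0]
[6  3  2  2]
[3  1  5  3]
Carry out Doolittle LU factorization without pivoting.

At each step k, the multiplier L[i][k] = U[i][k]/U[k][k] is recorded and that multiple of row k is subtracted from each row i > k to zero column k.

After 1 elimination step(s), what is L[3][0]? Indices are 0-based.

Step 1: pivot at (0,0) is 4.
  row1 ← row1 − (3)·row0  ⇒  L[1][0]=3, U row1=(0, 2, 3, 4)
  row2 ← row2 − (5)·row0  ⇒  L[2][0]=5, U row2=(0, 6, 0, 4)
  row3 ← row3 − (6)·row0  ⇒  L[3][0]=6, U row3=(0, 6, 4, 4)

L[3][0] = 6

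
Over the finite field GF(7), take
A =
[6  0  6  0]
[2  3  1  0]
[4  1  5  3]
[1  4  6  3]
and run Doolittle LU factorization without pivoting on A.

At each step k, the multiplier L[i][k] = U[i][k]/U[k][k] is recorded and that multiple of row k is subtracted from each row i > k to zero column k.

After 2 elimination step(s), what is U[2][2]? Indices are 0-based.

k=0: U[0][0]=6
  eliminate (1,0): mult=5, new row 1: (0, 3, 6, 0); set L[1][0]=5
  eliminate (2,0): mult=3, new row 2: (0, 1, 1, 3); set L[2][0]=3
  eliminate (3,0): mult=6, new row 3: (0, 4, 5, 3); set L[3][0]=6
k=1: U[1][1]=3
  eliminate (2,1): mult=5, new row 2: (0, 0, 6, 3); set L[2][1]=5
  eliminate (3,1): mult=6, new row 3: (0, 0, 4, 3); set L[3][1]=6

U[2][2] = 6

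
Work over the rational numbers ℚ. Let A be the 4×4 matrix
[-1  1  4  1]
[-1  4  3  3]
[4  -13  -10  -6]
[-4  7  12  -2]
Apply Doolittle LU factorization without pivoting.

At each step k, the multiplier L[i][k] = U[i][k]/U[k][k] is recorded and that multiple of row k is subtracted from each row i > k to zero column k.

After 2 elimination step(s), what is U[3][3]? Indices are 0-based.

Step 1: pivot at (0,0) is -1.
  row1 ← row1 − (1)·row0  ⇒  L[1][0]=1, U row1=(0, 3, -1, 2)
  row2 ← row2 − (-4)·row0  ⇒  L[2][0]=-4, U row2=(0, -9, 6, -2)
  row3 ← row3 − (4)·row0  ⇒  L[3][0]=4, U row3=(0, 3, -4, -6)
Step 2: pivot at (1,1) is 3.
  row2 ← row2 − (-3)·row1  ⇒  L[2][1]=-3, U row2=(0, 0, 3, 4)
  row3 ← row3 − (1)·row1  ⇒  L[3][1]=1, U row3=(0, 0, -3, -8)

U[3][3] = -8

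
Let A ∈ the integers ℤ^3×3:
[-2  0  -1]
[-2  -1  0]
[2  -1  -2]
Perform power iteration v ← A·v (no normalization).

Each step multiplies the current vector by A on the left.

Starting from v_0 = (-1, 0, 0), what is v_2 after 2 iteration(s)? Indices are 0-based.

v_0 = (-1, 0, 0).
v_1 = A·v_0 = (2, 2, -2).
v_2 = A·v_1 = (-2, -6, 6).

v_2 = (-2, -6, 6)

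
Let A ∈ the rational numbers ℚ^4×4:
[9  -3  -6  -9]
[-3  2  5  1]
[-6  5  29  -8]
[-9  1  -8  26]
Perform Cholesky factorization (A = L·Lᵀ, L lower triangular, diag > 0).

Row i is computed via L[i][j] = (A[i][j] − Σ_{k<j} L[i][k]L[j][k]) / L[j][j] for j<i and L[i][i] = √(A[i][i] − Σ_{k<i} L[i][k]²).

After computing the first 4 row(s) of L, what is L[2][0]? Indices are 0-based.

L[2][0] = -2

Step 1: L[0][0] = √(9) = 3.
  L[1][0] = (-3) / L[0][0] = -1.
Step 2: L[1][1] = √(1) = 1.
  L[2][0] = (-6) / L[0][0] = -2.
  L[2][1] = (3) / L[1][1] = 3.
Step 3: L[2][2] = √(16) = 4.
  L[3][0] = (-9) / L[0][0] = -3.
  L[3][1] = (-2) / L[1][1] = -2.
  L[3][2] = (-8) / L[2][2] = -2.
Step 4: L[3][3] = √(9) = 3.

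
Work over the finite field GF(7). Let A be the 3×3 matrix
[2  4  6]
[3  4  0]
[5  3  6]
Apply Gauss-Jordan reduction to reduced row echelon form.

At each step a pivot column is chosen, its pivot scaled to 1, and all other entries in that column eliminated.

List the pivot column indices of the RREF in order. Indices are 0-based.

pivot columns: 0, 1, 2

step 1: normalize row 0 (÷2) = (1, 2, 3)
  row 1: subtract 3×row0 = (0, 5, 5)
  row 2: subtract 5×row0 = (0, 0, 5)
step 2: normalize row 1 (÷5) = (0, 1, 1)
  row 0: subtract 2×row1 = (1, 0, 1)
step 3: normalize row 2 (÷5) = (0, 0, 1)
  row 0: subtract 1×row2 = (1, 0, 0)
  row 1: subtract 1×row2 = (0, 1, 0)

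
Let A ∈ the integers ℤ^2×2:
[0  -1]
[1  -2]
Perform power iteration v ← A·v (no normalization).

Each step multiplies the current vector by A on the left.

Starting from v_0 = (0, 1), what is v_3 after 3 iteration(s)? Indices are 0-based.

v_3 = (-3, -4)

v_0 = (0, 1).
v_1 = A·v_0 = (-1, -2).
v_2 = A·v_1 = (2, 3).
v_3 = A·v_2 = (-3, -4).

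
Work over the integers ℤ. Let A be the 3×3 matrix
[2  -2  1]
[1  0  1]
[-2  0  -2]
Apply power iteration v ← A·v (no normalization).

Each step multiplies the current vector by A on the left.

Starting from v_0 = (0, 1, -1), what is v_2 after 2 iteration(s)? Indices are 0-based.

v_2 = (-2, -1, 2)

v_0 = (0, 1, -1).
v_1 = A·v_0 = (-3, -1, 2).
v_2 = A·v_1 = (-2, -1, 2).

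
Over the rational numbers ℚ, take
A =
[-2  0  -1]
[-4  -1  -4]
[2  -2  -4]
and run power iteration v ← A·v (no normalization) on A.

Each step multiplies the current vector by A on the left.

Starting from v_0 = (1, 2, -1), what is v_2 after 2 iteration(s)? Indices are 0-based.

v_0 = (1, 2, -1).
v_1 = A·v_0 = (-1, -2, 2).
v_2 = A·v_1 = (0, -2, -6).

v_2 = (0, -2, -6)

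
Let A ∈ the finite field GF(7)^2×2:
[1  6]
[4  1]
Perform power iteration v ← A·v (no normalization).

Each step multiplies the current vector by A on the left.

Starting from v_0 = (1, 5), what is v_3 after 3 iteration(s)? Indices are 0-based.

v_3 = (1, 4)

v_0 = (1, 5).
v_1 = A·v_0 = (3, 2).
v_2 = A·v_1 = (1, 0).
v_3 = A·v_2 = (1, 4).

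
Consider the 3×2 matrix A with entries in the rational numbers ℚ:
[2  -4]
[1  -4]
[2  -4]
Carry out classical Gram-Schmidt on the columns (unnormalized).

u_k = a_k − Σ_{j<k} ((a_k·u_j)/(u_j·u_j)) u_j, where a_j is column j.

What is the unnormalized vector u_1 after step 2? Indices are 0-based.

u_1 = (4/9, -16/9, 4/9)

Step 1: u_0 = a_0 = (2, 1, 2).
Step 2: u_1 = a_1 − (-20/9)·u_0 = (4/9, -16/9, 4/9).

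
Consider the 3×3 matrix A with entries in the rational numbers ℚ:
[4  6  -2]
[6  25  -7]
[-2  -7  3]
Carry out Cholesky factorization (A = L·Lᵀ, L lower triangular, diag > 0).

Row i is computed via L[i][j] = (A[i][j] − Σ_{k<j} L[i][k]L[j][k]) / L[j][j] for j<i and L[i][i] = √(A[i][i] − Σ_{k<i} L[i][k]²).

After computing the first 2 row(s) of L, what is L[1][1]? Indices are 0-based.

L[1][1] = 4

Step 1: L[0][0] = √(4) = 2.
  L[1][0] = (6) / L[0][0] = 3.
Step 2: L[1][1] = √(16) = 4.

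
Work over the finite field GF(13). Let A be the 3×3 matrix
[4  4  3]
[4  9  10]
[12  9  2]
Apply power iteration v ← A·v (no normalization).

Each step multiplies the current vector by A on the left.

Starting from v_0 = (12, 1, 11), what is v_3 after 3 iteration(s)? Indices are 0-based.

v_3 = (3, 2, 7)

v_0 = (12, 1, 11).
v_1 = A·v_0 = (7, 11, 6).
v_2 = A·v_1 = (12, 5, 0).
v_3 = A·v_2 = (3, 2, 7).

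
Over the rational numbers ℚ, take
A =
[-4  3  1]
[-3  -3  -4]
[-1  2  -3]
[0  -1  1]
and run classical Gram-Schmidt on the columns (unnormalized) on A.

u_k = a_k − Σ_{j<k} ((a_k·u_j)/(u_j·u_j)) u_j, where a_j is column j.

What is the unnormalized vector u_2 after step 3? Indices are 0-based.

u_2 = (956/573, -208/191, -1952/573, 836/573)

Step 1: u_0 = a_0 = (-4, -3, -1, 0).
Step 2: u_1 = a_1 − (-5/26)·u_0 = (29/13, -93/26, 47/26, -1).
Step 3: u_2 = a_2 − (11/26)·u_0 − (263/573)·u_1 = (956/573, -208/191, -1952/573, 836/573).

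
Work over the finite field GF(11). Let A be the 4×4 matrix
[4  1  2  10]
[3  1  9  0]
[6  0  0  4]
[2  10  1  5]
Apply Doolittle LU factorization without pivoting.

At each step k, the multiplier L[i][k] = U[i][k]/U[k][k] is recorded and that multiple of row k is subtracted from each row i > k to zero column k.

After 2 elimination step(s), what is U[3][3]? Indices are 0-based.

U[3][3] = 10

k=0: U[0][0]=4
  eliminate (1,0): mult=9, new row 1: (0, 3, 2, 9); set L[1][0]=9
  eliminate (2,0): mult=7, new row 2: (0, 4, 8, 0); set L[2][0]=7
  eliminate (3,0): mult=6, new row 3: (0, 4, 0, 0); set L[3][0]=6
k=1: U[1][1]=3
  eliminate (2,1): mult=5, new row 2: (0, 0, 9, 10); set L[2][1]=5
  eliminate (3,1): mult=5, new row 3: (0, 0, 1, 10); set L[3][1]=5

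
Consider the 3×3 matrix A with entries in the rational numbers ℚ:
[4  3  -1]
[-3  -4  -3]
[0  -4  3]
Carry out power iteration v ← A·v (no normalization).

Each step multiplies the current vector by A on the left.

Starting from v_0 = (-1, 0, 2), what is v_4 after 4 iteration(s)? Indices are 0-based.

v_0 = (-1, 0, 2).
v_1 = A·v_0 = (-6, -3, 6).
v_2 = A·v_1 = (-39, 12, 30).
v_3 = A·v_2 = (-150, -21, 42).
v_4 = A·v_3 = (-705, 408, 210).

v_4 = (-705, 408, 210)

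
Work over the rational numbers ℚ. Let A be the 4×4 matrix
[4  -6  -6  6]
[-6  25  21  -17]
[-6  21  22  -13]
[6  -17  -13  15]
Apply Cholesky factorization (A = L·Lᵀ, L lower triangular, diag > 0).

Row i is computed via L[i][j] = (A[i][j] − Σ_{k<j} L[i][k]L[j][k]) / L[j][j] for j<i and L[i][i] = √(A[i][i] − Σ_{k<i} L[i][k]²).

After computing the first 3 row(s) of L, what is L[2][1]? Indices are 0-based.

Step 1: L[0][0] = √(4) = 2.
  L[1][0] = (-6) / L[0][0] = -3.
Step 2: L[1][1] = √(16) = 4.
  L[2][0] = (-6) / L[0][0] = -3.
  L[2][1] = (12) / L[1][1] = 3.
Step 3: L[2][2] = √(4) = 2.

L[2][1] = 3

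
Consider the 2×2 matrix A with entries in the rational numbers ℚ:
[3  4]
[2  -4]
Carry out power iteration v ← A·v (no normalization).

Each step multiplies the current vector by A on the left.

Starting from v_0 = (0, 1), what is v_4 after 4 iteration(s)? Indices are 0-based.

v_4 = (-164, 584)

v_0 = (0, 1).
v_1 = A·v_0 = (4, -4).
v_2 = A·v_1 = (-4, 24).
v_3 = A·v_2 = (84, -104).
v_4 = A·v_3 = (-164, 584).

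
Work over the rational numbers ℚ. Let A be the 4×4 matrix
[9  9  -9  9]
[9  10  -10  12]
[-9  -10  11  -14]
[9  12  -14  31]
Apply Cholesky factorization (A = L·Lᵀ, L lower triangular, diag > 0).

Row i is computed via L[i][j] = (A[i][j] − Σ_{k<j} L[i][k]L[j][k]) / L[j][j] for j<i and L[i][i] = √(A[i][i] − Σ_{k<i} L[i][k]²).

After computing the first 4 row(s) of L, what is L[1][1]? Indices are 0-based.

L[1][1] = 1

Step 1: L[0][0] = √(9) = 3.
  L[1][0] = (9) / L[0][0] = 3.
Step 2: L[1][1] = √(1) = 1.
  L[2][0] = (-9) / L[0][0] = -3.
  L[2][1] = (-1) / L[1][1] = -1.
Step 3: L[2][2] = √(1) = 1.
  L[3][0] = (9) / L[0][0] = 3.
  L[3][1] = (3) / L[1][1] = 3.
  L[3][2] = (-2) / L[2][2] = -2.
Step 4: L[3][3] = √(9) = 3.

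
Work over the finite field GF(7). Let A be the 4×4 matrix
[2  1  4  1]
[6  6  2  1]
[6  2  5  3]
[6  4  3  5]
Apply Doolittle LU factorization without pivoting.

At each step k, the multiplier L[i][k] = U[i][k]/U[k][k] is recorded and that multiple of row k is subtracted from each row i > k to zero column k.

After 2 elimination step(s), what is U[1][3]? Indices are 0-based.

U[1][3] = 5

[col 0] pivot 2
  R1 -= 3*R0 → (0, 3, 4, 5)  (L[1][0] := 3)
  R2 -= 3*R0 → (0, 6, 0, 0)  (L[2][0] := 3)
  R3 -= 3*R0 → (0, 1, 5, 2)  (L[3][0] := 3)
[col 1] pivot 3
  R2 -= 2*R1 → (0, 0, 6, 4)  (L[2][1] := 2)
  R3 -= 5*R1 → (0, 0, 6, 5)  (L[3][1] := 5)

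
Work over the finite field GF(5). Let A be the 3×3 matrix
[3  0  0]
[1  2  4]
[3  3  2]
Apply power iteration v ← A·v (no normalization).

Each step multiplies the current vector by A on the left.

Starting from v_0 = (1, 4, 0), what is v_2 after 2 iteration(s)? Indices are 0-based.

v_2 = (4, 1, 1)

v_0 = (1, 4, 0).
v_1 = A·v_0 = (3, 4, 0).
v_2 = A·v_1 = (4, 1, 1).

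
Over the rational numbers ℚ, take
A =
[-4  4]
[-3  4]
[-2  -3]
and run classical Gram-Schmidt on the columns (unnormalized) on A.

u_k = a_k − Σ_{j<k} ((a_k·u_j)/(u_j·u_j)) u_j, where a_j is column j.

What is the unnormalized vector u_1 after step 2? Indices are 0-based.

u_1 = (28/29, 50/29, -131/29)

Step 1: u_0 = a_0 = (-4, -3, -2).
Step 2: u_1 = a_1 − (-22/29)·u_0 = (28/29, 50/29, -131/29).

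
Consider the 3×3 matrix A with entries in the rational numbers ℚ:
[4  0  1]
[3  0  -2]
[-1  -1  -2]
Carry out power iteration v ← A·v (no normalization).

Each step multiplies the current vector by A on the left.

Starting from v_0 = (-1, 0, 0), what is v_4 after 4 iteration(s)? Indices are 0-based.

v_0 = (-1, 0, 0).
v_1 = A·v_0 = (-4, -3, 1).
v_2 = A·v_1 = (-15, -14, 5).
v_3 = A·v_2 = (-55, -55, 19).
v_4 = A·v_3 = (-201, -203, 72).

v_4 = (-201, -203, 72)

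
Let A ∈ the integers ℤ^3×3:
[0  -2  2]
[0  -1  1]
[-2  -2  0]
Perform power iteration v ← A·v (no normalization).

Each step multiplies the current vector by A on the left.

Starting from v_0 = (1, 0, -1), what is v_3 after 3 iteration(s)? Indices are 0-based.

v_0 = (1, 0, -1).
v_1 = A·v_0 = (-2, -1, -2).
v_2 = A·v_1 = (-2, -1, 6).
v_3 = A·v_2 = (14, 7, 6).

v_3 = (14, 7, 6)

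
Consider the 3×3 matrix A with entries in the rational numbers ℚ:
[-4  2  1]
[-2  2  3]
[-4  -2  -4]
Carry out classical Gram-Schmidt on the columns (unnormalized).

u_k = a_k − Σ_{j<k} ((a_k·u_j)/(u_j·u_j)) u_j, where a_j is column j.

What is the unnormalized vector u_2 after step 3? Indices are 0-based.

u_2 = (-15/26, 10/13, 5/26)

Step 1: u_0 = a_0 = (-4, -2, -4).
Step 2: u_1 = a_1 − (-1/9)·u_0 = (14/9, 16/9, -22/9).
Step 3: u_2 = a_2 − (1/6)·u_0 − (75/52)·u_1 = (-15/26, 10/13, 5/26).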